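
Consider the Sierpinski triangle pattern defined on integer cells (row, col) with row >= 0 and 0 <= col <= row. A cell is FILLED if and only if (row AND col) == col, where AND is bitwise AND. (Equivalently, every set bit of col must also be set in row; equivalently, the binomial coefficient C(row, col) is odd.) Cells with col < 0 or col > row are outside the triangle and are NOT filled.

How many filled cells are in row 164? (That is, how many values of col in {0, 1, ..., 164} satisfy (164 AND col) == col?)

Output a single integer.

164 in binary = 10100100
popcount(164) = number of 1-bits in 10100100 = 3
A col c satisfies (164 AND c) == c iff every set bit of c is also set in 164; each of the 3 set bits of 164 can independently be on or off in c.
count = 2^3 = 8

Answer: 8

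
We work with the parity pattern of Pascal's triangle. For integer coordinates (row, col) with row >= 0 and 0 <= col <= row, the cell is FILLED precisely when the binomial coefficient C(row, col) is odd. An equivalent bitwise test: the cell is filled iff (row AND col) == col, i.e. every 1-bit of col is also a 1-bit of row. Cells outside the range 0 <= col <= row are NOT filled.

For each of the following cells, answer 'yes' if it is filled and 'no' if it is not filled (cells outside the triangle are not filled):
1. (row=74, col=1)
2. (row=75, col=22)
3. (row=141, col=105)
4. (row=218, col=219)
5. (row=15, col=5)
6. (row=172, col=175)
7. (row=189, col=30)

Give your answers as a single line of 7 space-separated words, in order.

Answer: no no no no yes no no

Derivation:
(74,1): row=0b1001010, col=0b1, row AND col = 0b0 = 0; 0 != 1 -> empty
(75,22): row=0b1001011, col=0b10110, row AND col = 0b10 = 2; 2 != 22 -> empty
(141,105): row=0b10001101, col=0b1101001, row AND col = 0b1001 = 9; 9 != 105 -> empty
(218,219): col outside [0, 218] -> not filled
(15,5): row=0b1111, col=0b101, row AND col = 0b101 = 5; 5 == 5 -> filled
(172,175): col outside [0, 172] -> not filled
(189,30): row=0b10111101, col=0b11110, row AND col = 0b11100 = 28; 28 != 30 -> empty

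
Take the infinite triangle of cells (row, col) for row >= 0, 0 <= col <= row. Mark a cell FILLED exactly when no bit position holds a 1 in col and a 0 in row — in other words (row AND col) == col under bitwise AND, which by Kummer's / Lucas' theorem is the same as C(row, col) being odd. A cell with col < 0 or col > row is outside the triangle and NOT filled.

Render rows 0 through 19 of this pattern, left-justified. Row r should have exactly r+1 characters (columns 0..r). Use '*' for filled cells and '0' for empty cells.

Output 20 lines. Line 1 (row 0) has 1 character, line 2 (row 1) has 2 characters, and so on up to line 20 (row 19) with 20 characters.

r0=0: *
r1=1: **
r2=10: *0*
r3=11: ****
r4=100: *000*
r5=101: **00**
r6=110: *0*0*0*
r7=111: ********
r8=1000: *0000000*
r9=1001: **000000**
r10=1010: *0*00000*0*
r11=1011: ****0000****
r12=1100: *000*000*000*
r13=1101: **00**00**00**
r14=1110: *0*0*0*0*0*0*0*
r15=1111: ****************
r16=10000: *000000000000000*
r17=10001: **00000000000000**
r18=10010: *0*0000000000000*0*
r19=10011: ****000000000000****

Answer: *
**
*0*
****
*000*
**00**
*0*0*0*
********
*0000000*
**000000**
*0*00000*0*
****0000****
*000*000*000*
**00**00**00**
*0*0*0*0*0*0*0*
****************
*000000000000000*
**00000000000000**
*0*0000000000000*0*
****000000000000****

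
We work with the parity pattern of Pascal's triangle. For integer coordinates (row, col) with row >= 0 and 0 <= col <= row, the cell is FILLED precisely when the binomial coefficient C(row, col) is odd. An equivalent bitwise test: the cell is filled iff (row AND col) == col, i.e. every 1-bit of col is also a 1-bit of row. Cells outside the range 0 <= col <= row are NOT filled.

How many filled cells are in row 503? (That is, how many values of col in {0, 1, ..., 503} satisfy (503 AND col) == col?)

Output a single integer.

503 in binary = 111110111
popcount(503) = number of 1-bits in 111110111 = 8
A col c satisfies (503 AND c) == c iff every set bit of c is also set in 503; each of the 8 set bits of 503 can independently be on or off in c.
count = 2^8 = 256

Answer: 256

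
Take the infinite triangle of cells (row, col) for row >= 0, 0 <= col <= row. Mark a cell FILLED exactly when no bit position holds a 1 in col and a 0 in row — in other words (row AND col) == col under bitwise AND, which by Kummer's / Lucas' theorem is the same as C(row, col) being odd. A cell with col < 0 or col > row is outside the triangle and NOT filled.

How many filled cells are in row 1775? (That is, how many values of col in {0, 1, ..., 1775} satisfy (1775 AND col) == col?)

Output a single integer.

Answer: 512

Derivation:
1775 in binary = 11011101111
popcount(1775) = number of 1-bits in 11011101111 = 9
A col c satisfies (1775 AND c) == c iff every set bit of c is also set in 1775; each of the 9 set bits of 1775 can independently be on or off in c.
count = 2^9 = 512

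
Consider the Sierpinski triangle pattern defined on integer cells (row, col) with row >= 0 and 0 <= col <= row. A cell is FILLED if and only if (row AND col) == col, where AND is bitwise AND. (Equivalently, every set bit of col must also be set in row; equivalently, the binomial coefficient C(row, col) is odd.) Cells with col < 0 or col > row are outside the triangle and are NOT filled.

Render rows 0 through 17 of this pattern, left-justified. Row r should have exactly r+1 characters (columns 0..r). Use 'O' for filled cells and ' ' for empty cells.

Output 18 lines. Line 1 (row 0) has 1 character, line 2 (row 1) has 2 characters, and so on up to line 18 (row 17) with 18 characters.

Answer: O
OO
O O
OOOO
O   O
OO  OO
O O O O
OOOOOOOO
O       O
OO      OO
O O     O O
OOOO    OOOO
O   O   O   O
OO  OO  OO  OO
O O O O O O O O
OOOOOOOOOOOOOOOO
O               O
OO              OO

Derivation:
r0=0: O
r1=1: OO
r2=10: O O
r3=11: OOOO
r4=100: O   O
r5=101: OO  OO
r6=110: O O O O
r7=111: OOOOOOOO
r8=1000: O       O
r9=1001: OO      OO
r10=1010: O O     O O
r11=1011: OOOO    OOOO
r12=1100: O   O   O   O
r13=1101: OO  OO  OO  OO
r14=1110: O O O O O O O O
r15=1111: OOOOOOOOOOOOOOOO
r16=10000: O               O
r17=10001: OO              OO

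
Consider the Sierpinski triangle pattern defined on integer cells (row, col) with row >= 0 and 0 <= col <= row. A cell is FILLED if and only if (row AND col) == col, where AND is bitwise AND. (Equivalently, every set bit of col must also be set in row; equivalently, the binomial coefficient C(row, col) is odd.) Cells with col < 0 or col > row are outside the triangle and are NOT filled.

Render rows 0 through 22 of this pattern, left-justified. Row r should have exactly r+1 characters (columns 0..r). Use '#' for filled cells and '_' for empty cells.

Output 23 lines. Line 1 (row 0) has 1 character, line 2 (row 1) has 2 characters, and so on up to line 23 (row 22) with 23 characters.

r0=0: #
r1=1: ##
r2=10: #_#
r3=11: ####
r4=100: #___#
r5=101: ##__##
r6=110: #_#_#_#
r7=111: ########
r8=1000: #_______#
r9=1001: ##______##
r10=1010: #_#_____#_#
r11=1011: ####____####
r12=1100: #___#___#___#
r13=1101: ##__##__##__##
r14=1110: #_#_#_#_#_#_#_#
r15=1111: ################
r16=10000: #_______________#
r17=10001: ##______________##
r18=10010: #_#_____________#_#
r19=10011: ####____________####
r20=10100: #___#___________#___#
r21=10101: ##__##__________##__##
r22=10110: #_#_#_#_________#_#_#_#

Answer: #
##
#_#
####
#___#
##__##
#_#_#_#
########
#_______#
##______##
#_#_____#_#
####____####
#___#___#___#
##__##__##__##
#_#_#_#_#_#_#_#
################
#_______________#
##______________##
#_#_____________#_#
####____________####
#___#___________#___#
##__##__________##__##
#_#_#_#_________#_#_#_#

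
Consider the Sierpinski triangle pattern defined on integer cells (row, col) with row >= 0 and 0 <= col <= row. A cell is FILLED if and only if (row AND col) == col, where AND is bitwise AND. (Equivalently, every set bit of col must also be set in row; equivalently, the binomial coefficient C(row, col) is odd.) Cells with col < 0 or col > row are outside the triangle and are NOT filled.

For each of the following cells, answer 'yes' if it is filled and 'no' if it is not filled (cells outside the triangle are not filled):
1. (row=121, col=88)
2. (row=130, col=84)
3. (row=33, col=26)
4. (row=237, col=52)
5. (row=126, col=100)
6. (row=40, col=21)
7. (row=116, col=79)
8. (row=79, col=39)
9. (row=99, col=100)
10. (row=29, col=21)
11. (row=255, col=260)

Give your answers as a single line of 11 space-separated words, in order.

(121,88): row=0b1111001, col=0b1011000, row AND col = 0b1011000 = 88; 88 == 88 -> filled
(130,84): row=0b10000010, col=0b1010100, row AND col = 0b0 = 0; 0 != 84 -> empty
(33,26): row=0b100001, col=0b11010, row AND col = 0b0 = 0; 0 != 26 -> empty
(237,52): row=0b11101101, col=0b110100, row AND col = 0b100100 = 36; 36 != 52 -> empty
(126,100): row=0b1111110, col=0b1100100, row AND col = 0b1100100 = 100; 100 == 100 -> filled
(40,21): row=0b101000, col=0b10101, row AND col = 0b0 = 0; 0 != 21 -> empty
(116,79): row=0b1110100, col=0b1001111, row AND col = 0b1000100 = 68; 68 != 79 -> empty
(79,39): row=0b1001111, col=0b100111, row AND col = 0b111 = 7; 7 != 39 -> empty
(99,100): col outside [0, 99] -> not filled
(29,21): row=0b11101, col=0b10101, row AND col = 0b10101 = 21; 21 == 21 -> filled
(255,260): col outside [0, 255] -> not filled

Answer: yes no no no yes no no no no yes no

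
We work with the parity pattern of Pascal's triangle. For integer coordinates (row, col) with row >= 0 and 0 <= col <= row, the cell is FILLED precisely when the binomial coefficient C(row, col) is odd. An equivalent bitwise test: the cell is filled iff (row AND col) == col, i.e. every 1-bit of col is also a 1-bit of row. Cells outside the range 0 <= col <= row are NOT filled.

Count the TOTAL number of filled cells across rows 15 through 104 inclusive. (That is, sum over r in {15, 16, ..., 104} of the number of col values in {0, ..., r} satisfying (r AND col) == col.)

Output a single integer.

r15=1111 pc4: +16 =16
r16=10000 pc1: +2 =18
r17=10001 pc2: +4 =22
r18=10010 pc2: +4 =26
r19=10011 pc3: +8 =34
r20=10100 pc2: +4 =38
r21=10101 pc3: +8 =46
r22=10110 pc3: +8 =54
r23=10111 pc4: +16 =70
r24=11000 pc2: +4 =74
r25=11001 pc3: +8 =82
r26=11010 pc3: +8 =90
r27=11011 pc4: +16 =106
r28=11100 pc3: +8 =114
r29=11101 pc4: +16 =130
r30=11110 pc4: +16 =146
r31=11111 pc5: +32 =178
r32=100000 pc1: +2 =180
r33=100001 pc2: +4 =184
r34=100010 pc2: +4 =188
r35=100011 pc3: +8 =196
r36=100100 pc2: +4 =200
r37=100101 pc3: +8 =208
r38=100110 pc3: +8 =216
r39=100111 pc4: +16 =232
r40=101000 pc2: +4 =236
r41=101001 pc3: +8 =244
r42=101010 pc3: +8 =252
r43=101011 pc4: +16 =268
r44=101100 pc3: +8 =276
r45=101101 pc4: +16 =292
r46=101110 pc4: +16 =308
r47=101111 pc5: +32 =340
r48=110000 pc2: +4 =344
r49=110001 pc3: +8 =352
r50=110010 pc3: +8 =360
r51=110011 pc4: +16 =376
r52=110100 pc3: +8 =384
r53=110101 pc4: +16 =400
r54=110110 pc4: +16 =416
r55=110111 pc5: +32 =448
r56=111000 pc3: +8 =456
r57=111001 pc4: +16 =472
r58=111010 pc4: +16 =488
r59=111011 pc5: +32 =520
r60=111100 pc4: +16 =536
r61=111101 pc5: +32 =568
r62=111110 pc5: +32 =600
r63=111111 pc6: +64 =664
r64=1000000 pc1: +2 =666
r65=1000001 pc2: +4 =670
r66=1000010 pc2: +4 =674
r67=1000011 pc3: +8 =682
r68=1000100 pc2: +4 =686
r69=1000101 pc3: +8 =694
r70=1000110 pc3: +8 =702
r71=1000111 pc4: +16 =718
r72=1001000 pc2: +4 =722
r73=1001001 pc3: +8 =730
r74=1001010 pc3: +8 =738
r75=1001011 pc4: +16 =754
r76=1001100 pc3: +8 =762
r77=1001101 pc4: +16 =778
r78=1001110 pc4: +16 =794
r79=1001111 pc5: +32 =826
r80=1010000 pc2: +4 =830
r81=1010001 pc3: +8 =838
r82=1010010 pc3: +8 =846
r83=1010011 pc4: +16 =862
r84=1010100 pc3: +8 =870
r85=1010101 pc4: +16 =886
r86=1010110 pc4: +16 =902
r87=1010111 pc5: +32 =934
r88=1011000 pc3: +8 =942
r89=1011001 pc4: +16 =958
r90=1011010 pc4: +16 =974
r91=1011011 pc5: +32 =1006
r92=1011100 pc4: +16 =1022
r93=1011101 pc5: +32 =1054
r94=1011110 pc5: +32 =1086
r95=1011111 pc6: +64 =1150
r96=1100000 pc2: +4 =1154
r97=1100001 pc3: +8 =1162
r98=1100010 pc3: +8 =1170
r99=1100011 pc4: +16 =1186
r100=1100100 pc3: +8 =1194
r101=1100101 pc4: +16 =1210
r102=1100110 pc4: +16 =1226
r103=1100111 pc5: +32 =1258
r104=1101000 pc3: +8 =1266

Answer: 1266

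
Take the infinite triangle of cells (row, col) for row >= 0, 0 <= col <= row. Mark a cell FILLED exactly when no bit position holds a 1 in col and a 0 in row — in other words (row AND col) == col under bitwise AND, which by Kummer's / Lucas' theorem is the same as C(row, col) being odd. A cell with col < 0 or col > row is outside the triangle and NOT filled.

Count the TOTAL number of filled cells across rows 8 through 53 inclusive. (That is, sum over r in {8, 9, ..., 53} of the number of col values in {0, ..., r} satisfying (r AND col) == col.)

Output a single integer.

r8=1000 pc1: +2 =2
r9=1001 pc2: +4 =6
r10=1010 pc2: +4 =10
r11=1011 pc3: +8 =18
r12=1100 pc2: +4 =22
r13=1101 pc3: +8 =30
r14=1110 pc3: +8 =38
r15=1111 pc4: +16 =54
r16=10000 pc1: +2 =56
r17=10001 pc2: +4 =60
r18=10010 pc2: +4 =64
r19=10011 pc3: +8 =72
r20=10100 pc2: +4 =76
r21=10101 pc3: +8 =84
r22=10110 pc3: +8 =92
r23=10111 pc4: +16 =108
r24=11000 pc2: +4 =112
r25=11001 pc3: +8 =120
r26=11010 pc3: +8 =128
r27=11011 pc4: +16 =144
r28=11100 pc3: +8 =152
r29=11101 pc4: +16 =168
r30=11110 pc4: +16 =184
r31=11111 pc5: +32 =216
r32=100000 pc1: +2 =218
r33=100001 pc2: +4 =222
r34=100010 pc2: +4 =226
r35=100011 pc3: +8 =234
r36=100100 pc2: +4 =238
r37=100101 pc3: +8 =246
r38=100110 pc3: +8 =254
r39=100111 pc4: +16 =270
r40=101000 pc2: +4 =274
r41=101001 pc3: +8 =282
r42=101010 pc3: +8 =290
r43=101011 pc4: +16 =306
r44=101100 pc3: +8 =314
r45=101101 pc4: +16 =330
r46=101110 pc4: +16 =346
r47=101111 pc5: +32 =378
r48=110000 pc2: +4 =382
r49=110001 pc3: +8 =390
r50=110010 pc3: +8 =398
r51=110011 pc4: +16 =414
r52=110100 pc3: +8 =422
r53=110101 pc4: +16 =438

Answer: 438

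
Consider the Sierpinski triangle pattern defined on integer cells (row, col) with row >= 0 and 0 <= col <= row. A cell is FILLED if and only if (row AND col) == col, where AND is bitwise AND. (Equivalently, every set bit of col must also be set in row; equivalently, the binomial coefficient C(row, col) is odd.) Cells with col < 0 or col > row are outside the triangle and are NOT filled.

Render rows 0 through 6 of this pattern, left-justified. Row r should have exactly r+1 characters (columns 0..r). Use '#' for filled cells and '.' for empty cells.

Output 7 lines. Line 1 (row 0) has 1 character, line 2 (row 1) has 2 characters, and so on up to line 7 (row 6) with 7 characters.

r0=0: #
r1=1: ##
r2=10: #.#
r3=11: ####
r4=100: #...#
r5=101: ##..##
r6=110: #.#.#.#

Answer: #
##
#.#
####
#...#
##..##
#.#.#.#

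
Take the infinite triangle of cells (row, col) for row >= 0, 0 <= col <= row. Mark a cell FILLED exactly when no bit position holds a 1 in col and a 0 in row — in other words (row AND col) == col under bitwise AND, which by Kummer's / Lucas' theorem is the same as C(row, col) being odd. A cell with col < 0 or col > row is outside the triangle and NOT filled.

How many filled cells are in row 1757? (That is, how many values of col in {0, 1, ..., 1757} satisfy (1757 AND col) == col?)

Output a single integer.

1757 in binary = 11011011101
popcount(1757) = number of 1-bits in 11011011101 = 8
A col c satisfies (1757 AND c) == c iff every set bit of c is also set in 1757; each of the 8 set bits of 1757 can independently be on or off in c.
count = 2^8 = 256

Answer: 256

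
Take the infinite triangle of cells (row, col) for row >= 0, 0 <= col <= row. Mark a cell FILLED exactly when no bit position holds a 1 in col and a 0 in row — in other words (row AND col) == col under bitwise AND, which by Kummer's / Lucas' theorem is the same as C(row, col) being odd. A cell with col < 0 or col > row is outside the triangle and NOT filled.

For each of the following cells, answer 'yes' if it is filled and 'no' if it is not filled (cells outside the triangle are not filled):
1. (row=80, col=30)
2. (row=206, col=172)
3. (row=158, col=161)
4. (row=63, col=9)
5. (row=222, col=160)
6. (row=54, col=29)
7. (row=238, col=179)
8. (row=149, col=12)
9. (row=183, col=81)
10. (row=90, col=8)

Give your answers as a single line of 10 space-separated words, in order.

(80,30): row=0b1010000, col=0b11110, row AND col = 0b10000 = 16; 16 != 30 -> empty
(206,172): row=0b11001110, col=0b10101100, row AND col = 0b10001100 = 140; 140 != 172 -> empty
(158,161): col outside [0, 158] -> not filled
(63,9): row=0b111111, col=0b1001, row AND col = 0b1001 = 9; 9 == 9 -> filled
(222,160): row=0b11011110, col=0b10100000, row AND col = 0b10000000 = 128; 128 != 160 -> empty
(54,29): row=0b110110, col=0b11101, row AND col = 0b10100 = 20; 20 != 29 -> empty
(238,179): row=0b11101110, col=0b10110011, row AND col = 0b10100010 = 162; 162 != 179 -> empty
(149,12): row=0b10010101, col=0b1100, row AND col = 0b100 = 4; 4 != 12 -> empty
(183,81): row=0b10110111, col=0b1010001, row AND col = 0b10001 = 17; 17 != 81 -> empty
(90,8): row=0b1011010, col=0b1000, row AND col = 0b1000 = 8; 8 == 8 -> filled

Answer: no no no yes no no no no no yes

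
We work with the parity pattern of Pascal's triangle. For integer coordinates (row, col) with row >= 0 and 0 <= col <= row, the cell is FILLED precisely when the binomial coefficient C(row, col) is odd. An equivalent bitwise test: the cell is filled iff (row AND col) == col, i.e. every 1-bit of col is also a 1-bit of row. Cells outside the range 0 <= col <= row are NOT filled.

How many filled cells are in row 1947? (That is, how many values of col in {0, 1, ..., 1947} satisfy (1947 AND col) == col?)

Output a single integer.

Answer: 256

Derivation:
1947 in binary = 11110011011
popcount(1947) = number of 1-bits in 11110011011 = 8
A col c satisfies (1947 AND c) == c iff every set bit of c is also set in 1947; each of the 8 set bits of 1947 can independently be on or off in c.
count = 2^8 = 256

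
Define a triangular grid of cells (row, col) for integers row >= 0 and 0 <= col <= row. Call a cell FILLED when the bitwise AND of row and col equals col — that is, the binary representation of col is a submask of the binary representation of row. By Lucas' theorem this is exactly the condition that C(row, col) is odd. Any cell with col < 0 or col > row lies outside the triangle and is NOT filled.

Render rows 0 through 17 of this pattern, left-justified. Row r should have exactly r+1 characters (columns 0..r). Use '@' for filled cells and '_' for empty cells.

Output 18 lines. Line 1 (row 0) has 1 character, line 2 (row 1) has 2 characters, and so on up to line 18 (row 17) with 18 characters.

Answer: @
@@
@_@
@@@@
@___@
@@__@@
@_@_@_@
@@@@@@@@
@_______@
@@______@@
@_@_____@_@
@@@@____@@@@
@___@___@___@
@@__@@__@@__@@
@_@_@_@_@_@_@_@
@@@@@@@@@@@@@@@@
@_______________@
@@______________@@

Derivation:
r0=0: @
r1=1: @@
r2=10: @_@
r3=11: @@@@
r4=100: @___@
r5=101: @@__@@
r6=110: @_@_@_@
r7=111: @@@@@@@@
r8=1000: @_______@
r9=1001: @@______@@
r10=1010: @_@_____@_@
r11=1011: @@@@____@@@@
r12=1100: @___@___@___@
r13=1101: @@__@@__@@__@@
r14=1110: @_@_@_@_@_@_@_@
r15=1111: @@@@@@@@@@@@@@@@
r16=10000: @_______________@
r17=10001: @@______________@@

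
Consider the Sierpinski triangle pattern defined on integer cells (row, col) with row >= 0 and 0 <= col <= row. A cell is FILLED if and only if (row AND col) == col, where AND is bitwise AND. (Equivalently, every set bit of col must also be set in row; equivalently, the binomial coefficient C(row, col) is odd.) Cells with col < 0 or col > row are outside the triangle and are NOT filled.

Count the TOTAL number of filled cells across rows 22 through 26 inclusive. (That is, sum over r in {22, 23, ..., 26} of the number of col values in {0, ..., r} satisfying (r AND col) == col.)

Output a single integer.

Answer: 44

Derivation:
r22=10110 pc3: +8 =8
r23=10111 pc4: +16 =24
r24=11000 pc2: +4 =28
r25=11001 pc3: +8 =36
r26=11010 pc3: +8 =44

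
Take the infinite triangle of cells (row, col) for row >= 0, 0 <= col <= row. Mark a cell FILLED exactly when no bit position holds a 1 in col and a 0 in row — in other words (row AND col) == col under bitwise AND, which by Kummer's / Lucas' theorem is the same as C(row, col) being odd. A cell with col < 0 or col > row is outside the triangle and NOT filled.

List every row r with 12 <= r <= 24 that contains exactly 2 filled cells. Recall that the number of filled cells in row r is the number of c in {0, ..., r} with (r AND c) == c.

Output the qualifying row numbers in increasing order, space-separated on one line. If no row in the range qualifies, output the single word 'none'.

Answer: 16

Derivation:
Row r has 2^popcount(r) filled cells, so we need popcount(r) = log2(2) = 1.
Scan r = 12..24 and keep those with exactly 1 one-bits:
r=12=1100 popcount=2 -> skip
r=13=1101 popcount=3 -> skip
r=14=1110 popcount=3 -> skip
r=15=1111 popcount=4 -> skip
r=16=10000 popcount=1 -> KEEP
r=17=10001 popcount=2 -> skip
r=18=10010 popcount=2 -> skip
r=19=10011 popcount=3 -> skip
r=20=10100 popcount=2 -> skip
r=21=10101 popcount=3 -> skip
r=22=10110 popcount=3 -> skip
r=23=10111 popcount=4 -> skip
r=24=11000 popcount=2 -> skip
Kept rows: 16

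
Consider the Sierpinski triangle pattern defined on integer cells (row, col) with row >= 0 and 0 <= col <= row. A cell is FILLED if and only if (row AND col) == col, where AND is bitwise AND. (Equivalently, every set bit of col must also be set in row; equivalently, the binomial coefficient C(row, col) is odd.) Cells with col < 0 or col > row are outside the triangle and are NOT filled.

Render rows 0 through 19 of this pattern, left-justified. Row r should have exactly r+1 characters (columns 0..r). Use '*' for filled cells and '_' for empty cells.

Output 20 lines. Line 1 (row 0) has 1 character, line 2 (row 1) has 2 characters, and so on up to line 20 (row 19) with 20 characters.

Answer: *
**
*_*
****
*___*
**__**
*_*_*_*
********
*_______*
**______**
*_*_____*_*
****____****
*___*___*___*
**__**__**__**
*_*_*_*_*_*_*_*
****************
*_______________*
**______________**
*_*_____________*_*
****____________****

Derivation:
r0=0: *
r1=1: **
r2=10: *_*
r3=11: ****
r4=100: *___*
r5=101: **__**
r6=110: *_*_*_*
r7=111: ********
r8=1000: *_______*
r9=1001: **______**
r10=1010: *_*_____*_*
r11=1011: ****____****
r12=1100: *___*___*___*
r13=1101: **__**__**__**
r14=1110: *_*_*_*_*_*_*_*
r15=1111: ****************
r16=10000: *_______________*
r17=10001: **______________**
r18=10010: *_*_____________*_*
r19=10011: ****____________****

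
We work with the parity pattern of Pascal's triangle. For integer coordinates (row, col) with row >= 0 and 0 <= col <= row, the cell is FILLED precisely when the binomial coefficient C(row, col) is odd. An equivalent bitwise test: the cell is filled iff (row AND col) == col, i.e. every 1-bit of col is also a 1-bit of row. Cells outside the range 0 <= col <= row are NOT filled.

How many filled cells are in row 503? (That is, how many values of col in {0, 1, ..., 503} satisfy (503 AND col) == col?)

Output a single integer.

503 in binary = 111110111
popcount(503) = number of 1-bits in 111110111 = 8
A col c satisfies (503 AND c) == c iff every set bit of c is also set in 503; each of the 8 set bits of 503 can independently be on or off in c.
count = 2^8 = 256

Answer: 256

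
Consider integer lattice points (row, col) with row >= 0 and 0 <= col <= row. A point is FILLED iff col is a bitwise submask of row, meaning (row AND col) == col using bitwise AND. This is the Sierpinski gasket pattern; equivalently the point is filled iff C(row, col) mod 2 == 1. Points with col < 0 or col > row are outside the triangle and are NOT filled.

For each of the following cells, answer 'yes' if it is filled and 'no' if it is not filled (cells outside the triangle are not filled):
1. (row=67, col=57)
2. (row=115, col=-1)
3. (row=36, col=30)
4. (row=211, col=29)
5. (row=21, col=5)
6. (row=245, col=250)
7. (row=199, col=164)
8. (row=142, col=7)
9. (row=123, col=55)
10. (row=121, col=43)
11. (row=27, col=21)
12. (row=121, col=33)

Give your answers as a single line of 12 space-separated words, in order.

(67,57): row=0b1000011, col=0b111001, row AND col = 0b1 = 1; 1 != 57 -> empty
(115,-1): col outside [0, 115] -> not filled
(36,30): row=0b100100, col=0b11110, row AND col = 0b100 = 4; 4 != 30 -> empty
(211,29): row=0b11010011, col=0b11101, row AND col = 0b10001 = 17; 17 != 29 -> empty
(21,5): row=0b10101, col=0b101, row AND col = 0b101 = 5; 5 == 5 -> filled
(245,250): col outside [0, 245] -> not filled
(199,164): row=0b11000111, col=0b10100100, row AND col = 0b10000100 = 132; 132 != 164 -> empty
(142,7): row=0b10001110, col=0b111, row AND col = 0b110 = 6; 6 != 7 -> empty
(123,55): row=0b1111011, col=0b110111, row AND col = 0b110011 = 51; 51 != 55 -> empty
(121,43): row=0b1111001, col=0b101011, row AND col = 0b101001 = 41; 41 != 43 -> empty
(27,21): row=0b11011, col=0b10101, row AND col = 0b10001 = 17; 17 != 21 -> empty
(121,33): row=0b1111001, col=0b100001, row AND col = 0b100001 = 33; 33 == 33 -> filled

Answer: no no no no yes no no no no no no yes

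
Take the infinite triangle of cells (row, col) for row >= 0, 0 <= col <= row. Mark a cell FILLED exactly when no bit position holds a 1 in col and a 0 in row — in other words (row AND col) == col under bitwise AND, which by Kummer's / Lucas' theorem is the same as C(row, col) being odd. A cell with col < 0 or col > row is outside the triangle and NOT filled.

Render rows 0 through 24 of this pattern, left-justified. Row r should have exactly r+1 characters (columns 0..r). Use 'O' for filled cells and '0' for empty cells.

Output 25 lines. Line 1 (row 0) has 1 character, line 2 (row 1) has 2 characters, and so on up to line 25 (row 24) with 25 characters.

Answer: O
OO
O0O
OOOO
O000O
OO00OO
O0O0O0O
OOOOOOOO
O0000000O
OO000000OO
O0O00000O0O
OOOO0000OOOO
O000O000O000O
OO00OO00OO00OO
O0O0O0O0O0O0O0O
OOOOOOOOOOOOOOOO
O000000000000000O
OO00000000000000OO
O0O0000000000000O0O
OOOO000000000000OOOO
O000O00000000000O000O
OO00OO0000000000OO00OO
O0O0O0O000000000O0O0O0O
OOOOOOOO00000000OOOOOOOO
O0000000O0000000O0000000O

Derivation:
r0=0: O
r1=1: OO
r2=10: O0O
r3=11: OOOO
r4=100: O000O
r5=101: OO00OO
r6=110: O0O0O0O
r7=111: OOOOOOOO
r8=1000: O0000000O
r9=1001: OO000000OO
r10=1010: O0O00000O0O
r11=1011: OOOO0000OOOO
r12=1100: O000O000O000O
r13=1101: OO00OO00OO00OO
r14=1110: O0O0O0O0O0O0O0O
r15=1111: OOOOOOOOOOOOOOOO
r16=10000: O000000000000000O
r17=10001: OO00000000000000OO
r18=10010: O0O0000000000000O0O
r19=10011: OOOO000000000000OOOO
r20=10100: O000O00000000000O000O
r21=10101: OO00OO0000000000OO00OO
r22=10110: O0O0O0O000000000O0O0O0O
r23=10111: OOOOOOOO00000000OOOOOOOO
r24=11000: O0000000O0000000O0000000O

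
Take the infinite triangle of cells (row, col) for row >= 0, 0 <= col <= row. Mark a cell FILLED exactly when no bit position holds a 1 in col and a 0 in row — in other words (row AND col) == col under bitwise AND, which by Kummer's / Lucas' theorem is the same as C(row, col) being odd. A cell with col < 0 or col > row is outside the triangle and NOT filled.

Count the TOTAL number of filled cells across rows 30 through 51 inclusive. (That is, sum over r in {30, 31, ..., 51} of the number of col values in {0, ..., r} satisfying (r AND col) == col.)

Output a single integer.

Answer: 246

Derivation:
r30=11110 pc4: +16 =16
r31=11111 pc5: +32 =48
r32=100000 pc1: +2 =50
r33=100001 pc2: +4 =54
r34=100010 pc2: +4 =58
r35=100011 pc3: +8 =66
r36=100100 pc2: +4 =70
r37=100101 pc3: +8 =78
r38=100110 pc3: +8 =86
r39=100111 pc4: +16 =102
r40=101000 pc2: +4 =106
r41=101001 pc3: +8 =114
r42=101010 pc3: +8 =122
r43=101011 pc4: +16 =138
r44=101100 pc3: +8 =146
r45=101101 pc4: +16 =162
r46=101110 pc4: +16 =178
r47=101111 pc5: +32 =210
r48=110000 pc2: +4 =214
r49=110001 pc3: +8 =222
r50=110010 pc3: +8 =230
r51=110011 pc4: +16 =246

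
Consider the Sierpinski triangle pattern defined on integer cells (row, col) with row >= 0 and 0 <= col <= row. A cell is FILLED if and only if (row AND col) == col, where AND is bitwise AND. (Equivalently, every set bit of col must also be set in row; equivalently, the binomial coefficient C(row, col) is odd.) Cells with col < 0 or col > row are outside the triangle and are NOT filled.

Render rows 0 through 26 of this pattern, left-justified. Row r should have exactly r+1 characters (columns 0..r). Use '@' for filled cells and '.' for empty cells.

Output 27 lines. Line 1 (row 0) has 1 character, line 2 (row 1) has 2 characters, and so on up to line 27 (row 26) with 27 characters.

r0=0: @
r1=1: @@
r2=10: @.@
r3=11: @@@@
r4=100: @...@
r5=101: @@..@@
r6=110: @.@.@.@
r7=111: @@@@@@@@
r8=1000: @.......@
r9=1001: @@......@@
r10=1010: @.@.....@.@
r11=1011: @@@@....@@@@
r12=1100: @...@...@...@
r13=1101: @@..@@..@@..@@
r14=1110: @.@.@.@.@.@.@.@
r15=1111: @@@@@@@@@@@@@@@@
r16=10000: @...............@
r17=10001: @@..............@@
r18=10010: @.@.............@.@
r19=10011: @@@@............@@@@
r20=10100: @...@...........@...@
r21=10101: @@..@@..........@@..@@
r22=10110: @.@.@.@.........@.@.@.@
r23=10111: @@@@@@@@........@@@@@@@@
r24=11000: @.......@.......@.......@
r25=11001: @@......@@......@@......@@
r26=11010: @.@.....@.@.....@.@.....@.@

Answer: @
@@
@.@
@@@@
@...@
@@..@@
@.@.@.@
@@@@@@@@
@.......@
@@......@@
@.@.....@.@
@@@@....@@@@
@...@...@...@
@@..@@..@@..@@
@.@.@.@.@.@.@.@
@@@@@@@@@@@@@@@@
@...............@
@@..............@@
@.@.............@.@
@@@@............@@@@
@...@...........@...@
@@..@@..........@@..@@
@.@.@.@.........@.@.@.@
@@@@@@@@........@@@@@@@@
@.......@.......@.......@
@@......@@......@@......@@
@.@.....@.@.....@.@.....@.@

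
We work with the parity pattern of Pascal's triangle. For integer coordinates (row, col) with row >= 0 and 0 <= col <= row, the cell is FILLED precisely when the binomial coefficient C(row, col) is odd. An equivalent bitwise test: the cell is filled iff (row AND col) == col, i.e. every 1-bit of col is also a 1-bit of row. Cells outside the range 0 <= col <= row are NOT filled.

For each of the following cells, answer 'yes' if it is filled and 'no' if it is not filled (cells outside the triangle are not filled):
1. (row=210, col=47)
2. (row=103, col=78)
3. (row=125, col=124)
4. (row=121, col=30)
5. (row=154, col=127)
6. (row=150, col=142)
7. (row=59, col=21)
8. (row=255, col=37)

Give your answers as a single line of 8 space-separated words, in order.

Answer: no no yes no no no no yes

Derivation:
(210,47): row=0b11010010, col=0b101111, row AND col = 0b10 = 2; 2 != 47 -> empty
(103,78): row=0b1100111, col=0b1001110, row AND col = 0b1000110 = 70; 70 != 78 -> empty
(125,124): row=0b1111101, col=0b1111100, row AND col = 0b1111100 = 124; 124 == 124 -> filled
(121,30): row=0b1111001, col=0b11110, row AND col = 0b11000 = 24; 24 != 30 -> empty
(154,127): row=0b10011010, col=0b1111111, row AND col = 0b11010 = 26; 26 != 127 -> empty
(150,142): row=0b10010110, col=0b10001110, row AND col = 0b10000110 = 134; 134 != 142 -> empty
(59,21): row=0b111011, col=0b10101, row AND col = 0b10001 = 17; 17 != 21 -> empty
(255,37): row=0b11111111, col=0b100101, row AND col = 0b100101 = 37; 37 == 37 -> filled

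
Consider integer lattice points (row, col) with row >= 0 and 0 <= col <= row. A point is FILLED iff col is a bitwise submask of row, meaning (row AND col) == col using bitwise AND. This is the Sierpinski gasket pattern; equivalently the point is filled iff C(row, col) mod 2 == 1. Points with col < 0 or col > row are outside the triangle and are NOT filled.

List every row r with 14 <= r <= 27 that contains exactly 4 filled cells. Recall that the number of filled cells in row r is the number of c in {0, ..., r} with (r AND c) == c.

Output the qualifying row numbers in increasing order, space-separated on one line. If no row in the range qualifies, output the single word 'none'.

Answer: 17 18 20 24

Derivation:
Row r has 2^popcount(r) filled cells, so we need popcount(r) = log2(4) = 2.
Scan r = 14..27 and keep those with exactly 2 one-bits:
r=14=1110 popcount=3 -> skip
r=15=1111 popcount=4 -> skip
r=16=10000 popcount=1 -> skip
r=17=10001 popcount=2 -> KEEP
r=18=10010 popcount=2 -> KEEP
r=19=10011 popcount=3 -> skip
r=20=10100 popcount=2 -> KEEP
r=21=10101 popcount=3 -> skip
r=22=10110 popcount=3 -> skip
r=23=10111 popcount=4 -> skip
r=24=11000 popcount=2 -> KEEP
r=25=11001 popcount=3 -> skip
r=26=11010 popcount=3 -> skip
r=27=11011 popcount=4 -> skip
Kept rows: 17 18 20 24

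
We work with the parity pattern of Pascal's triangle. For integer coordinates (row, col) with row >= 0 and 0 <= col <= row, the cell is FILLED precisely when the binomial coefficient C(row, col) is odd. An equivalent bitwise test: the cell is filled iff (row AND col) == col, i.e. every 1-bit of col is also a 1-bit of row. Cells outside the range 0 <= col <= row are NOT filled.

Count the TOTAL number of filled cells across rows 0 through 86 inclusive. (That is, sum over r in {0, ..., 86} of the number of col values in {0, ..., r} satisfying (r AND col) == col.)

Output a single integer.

Answer: 967

Derivation:
r0=0 pc0: +1 =1
r1=1 pc1: +2 =3
r2=10 pc1: +2 =5
r3=11 pc2: +4 =9
r4=100 pc1: +2 =11
r5=101 pc2: +4 =15
r6=110 pc2: +4 =19
r7=111 pc3: +8 =27
r8=1000 pc1: +2 =29
r9=1001 pc2: +4 =33
r10=1010 pc2: +4 =37
r11=1011 pc3: +8 =45
r12=1100 pc2: +4 =49
r13=1101 pc3: +8 =57
r14=1110 pc3: +8 =65
r15=1111 pc4: +16 =81
r16=10000 pc1: +2 =83
r17=10001 pc2: +4 =87
r18=10010 pc2: +4 =91
r19=10011 pc3: +8 =99
r20=10100 pc2: +4 =103
r21=10101 pc3: +8 =111
r22=10110 pc3: +8 =119
r23=10111 pc4: +16 =135
r24=11000 pc2: +4 =139
r25=11001 pc3: +8 =147
r26=11010 pc3: +8 =155
r27=11011 pc4: +16 =171
r28=11100 pc3: +8 =179
r29=11101 pc4: +16 =195
r30=11110 pc4: +16 =211
r31=11111 pc5: +32 =243
r32=100000 pc1: +2 =245
r33=100001 pc2: +4 =249
r34=100010 pc2: +4 =253
r35=100011 pc3: +8 =261
r36=100100 pc2: +4 =265
r37=100101 pc3: +8 =273
r38=100110 pc3: +8 =281
r39=100111 pc4: +16 =297
r40=101000 pc2: +4 =301
r41=101001 pc3: +8 =309
r42=101010 pc3: +8 =317
r43=101011 pc4: +16 =333
r44=101100 pc3: +8 =341
r45=101101 pc4: +16 =357
r46=101110 pc4: +16 =373
r47=101111 pc5: +32 =405
r48=110000 pc2: +4 =409
r49=110001 pc3: +8 =417
r50=110010 pc3: +8 =425
r51=110011 pc4: +16 =441
r52=110100 pc3: +8 =449
r53=110101 pc4: +16 =465
r54=110110 pc4: +16 =481
r55=110111 pc5: +32 =513
r56=111000 pc3: +8 =521
r57=111001 pc4: +16 =537
r58=111010 pc4: +16 =553
r59=111011 pc5: +32 =585
r60=111100 pc4: +16 =601
r61=111101 pc5: +32 =633
r62=111110 pc5: +32 =665
r63=111111 pc6: +64 =729
r64=1000000 pc1: +2 =731
r65=1000001 pc2: +4 =735
r66=1000010 pc2: +4 =739
r67=1000011 pc3: +8 =747
r68=1000100 pc2: +4 =751
r69=1000101 pc3: +8 =759
r70=1000110 pc3: +8 =767
r71=1000111 pc4: +16 =783
r72=1001000 pc2: +4 =787
r73=1001001 pc3: +8 =795
r74=1001010 pc3: +8 =803
r75=1001011 pc4: +16 =819
r76=1001100 pc3: +8 =827
r77=1001101 pc4: +16 =843
r78=1001110 pc4: +16 =859
r79=1001111 pc5: +32 =891
r80=1010000 pc2: +4 =895
r81=1010001 pc3: +8 =903
r82=1010010 pc3: +8 =911
r83=1010011 pc4: +16 =927
r84=1010100 pc3: +8 =935
r85=1010101 pc4: +16 =951
r86=1010110 pc4: +16 =967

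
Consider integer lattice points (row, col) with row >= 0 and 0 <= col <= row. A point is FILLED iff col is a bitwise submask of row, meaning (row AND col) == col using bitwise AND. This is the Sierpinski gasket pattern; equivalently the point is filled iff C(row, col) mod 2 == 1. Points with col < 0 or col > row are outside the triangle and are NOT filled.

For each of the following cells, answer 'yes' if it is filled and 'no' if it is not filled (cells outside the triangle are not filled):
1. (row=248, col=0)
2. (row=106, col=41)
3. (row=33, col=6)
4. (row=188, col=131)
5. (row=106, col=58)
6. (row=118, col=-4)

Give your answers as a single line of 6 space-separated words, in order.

Answer: yes no no no no no

Derivation:
(248,0): row=0b11111000, col=0b0, row AND col = 0b0 = 0; 0 == 0 -> filled
(106,41): row=0b1101010, col=0b101001, row AND col = 0b101000 = 40; 40 != 41 -> empty
(33,6): row=0b100001, col=0b110, row AND col = 0b0 = 0; 0 != 6 -> empty
(188,131): row=0b10111100, col=0b10000011, row AND col = 0b10000000 = 128; 128 != 131 -> empty
(106,58): row=0b1101010, col=0b111010, row AND col = 0b101010 = 42; 42 != 58 -> empty
(118,-4): col outside [0, 118] -> not filled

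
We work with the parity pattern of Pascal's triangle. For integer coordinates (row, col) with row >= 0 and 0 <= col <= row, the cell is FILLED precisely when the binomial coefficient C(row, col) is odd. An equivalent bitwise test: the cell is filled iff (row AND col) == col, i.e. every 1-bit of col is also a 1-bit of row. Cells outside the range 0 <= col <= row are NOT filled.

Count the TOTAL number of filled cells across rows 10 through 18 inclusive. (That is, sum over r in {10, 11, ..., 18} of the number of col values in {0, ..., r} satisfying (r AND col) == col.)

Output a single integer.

r10=1010 pc2: +4 =4
r11=1011 pc3: +8 =12
r12=1100 pc2: +4 =16
r13=1101 pc3: +8 =24
r14=1110 pc3: +8 =32
r15=1111 pc4: +16 =48
r16=10000 pc1: +2 =50
r17=10001 pc2: +4 =54
r18=10010 pc2: +4 =58

Answer: 58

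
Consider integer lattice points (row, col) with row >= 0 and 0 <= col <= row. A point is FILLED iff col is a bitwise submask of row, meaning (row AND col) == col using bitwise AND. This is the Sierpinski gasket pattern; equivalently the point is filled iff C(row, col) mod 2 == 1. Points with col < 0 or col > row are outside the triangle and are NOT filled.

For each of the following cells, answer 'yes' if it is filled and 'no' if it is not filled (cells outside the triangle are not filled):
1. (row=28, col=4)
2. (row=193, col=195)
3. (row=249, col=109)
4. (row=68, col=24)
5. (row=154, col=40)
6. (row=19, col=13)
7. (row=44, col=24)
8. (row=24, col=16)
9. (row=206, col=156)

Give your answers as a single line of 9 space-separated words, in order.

(28,4): row=0b11100, col=0b100, row AND col = 0b100 = 4; 4 == 4 -> filled
(193,195): col outside [0, 193] -> not filled
(249,109): row=0b11111001, col=0b1101101, row AND col = 0b1101001 = 105; 105 != 109 -> empty
(68,24): row=0b1000100, col=0b11000, row AND col = 0b0 = 0; 0 != 24 -> empty
(154,40): row=0b10011010, col=0b101000, row AND col = 0b1000 = 8; 8 != 40 -> empty
(19,13): row=0b10011, col=0b1101, row AND col = 0b1 = 1; 1 != 13 -> empty
(44,24): row=0b101100, col=0b11000, row AND col = 0b1000 = 8; 8 != 24 -> empty
(24,16): row=0b11000, col=0b10000, row AND col = 0b10000 = 16; 16 == 16 -> filled
(206,156): row=0b11001110, col=0b10011100, row AND col = 0b10001100 = 140; 140 != 156 -> empty

Answer: yes no no no no no no yes no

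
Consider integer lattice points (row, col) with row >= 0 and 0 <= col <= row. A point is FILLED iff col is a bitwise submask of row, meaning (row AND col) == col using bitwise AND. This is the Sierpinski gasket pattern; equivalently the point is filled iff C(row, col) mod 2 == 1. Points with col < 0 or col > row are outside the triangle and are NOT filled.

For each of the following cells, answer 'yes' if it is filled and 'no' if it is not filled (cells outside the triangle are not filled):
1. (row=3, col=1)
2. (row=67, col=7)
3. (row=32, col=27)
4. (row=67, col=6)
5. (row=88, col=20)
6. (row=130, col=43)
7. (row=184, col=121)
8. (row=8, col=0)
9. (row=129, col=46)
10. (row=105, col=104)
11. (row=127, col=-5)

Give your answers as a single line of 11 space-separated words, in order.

Answer: yes no no no no no no yes no yes no

Derivation:
(3,1): row=0b11, col=0b1, row AND col = 0b1 = 1; 1 == 1 -> filled
(67,7): row=0b1000011, col=0b111, row AND col = 0b11 = 3; 3 != 7 -> empty
(32,27): row=0b100000, col=0b11011, row AND col = 0b0 = 0; 0 != 27 -> empty
(67,6): row=0b1000011, col=0b110, row AND col = 0b10 = 2; 2 != 6 -> empty
(88,20): row=0b1011000, col=0b10100, row AND col = 0b10000 = 16; 16 != 20 -> empty
(130,43): row=0b10000010, col=0b101011, row AND col = 0b10 = 2; 2 != 43 -> empty
(184,121): row=0b10111000, col=0b1111001, row AND col = 0b111000 = 56; 56 != 121 -> empty
(8,0): row=0b1000, col=0b0, row AND col = 0b0 = 0; 0 == 0 -> filled
(129,46): row=0b10000001, col=0b101110, row AND col = 0b0 = 0; 0 != 46 -> empty
(105,104): row=0b1101001, col=0b1101000, row AND col = 0b1101000 = 104; 104 == 104 -> filled
(127,-5): col outside [0, 127] -> not filled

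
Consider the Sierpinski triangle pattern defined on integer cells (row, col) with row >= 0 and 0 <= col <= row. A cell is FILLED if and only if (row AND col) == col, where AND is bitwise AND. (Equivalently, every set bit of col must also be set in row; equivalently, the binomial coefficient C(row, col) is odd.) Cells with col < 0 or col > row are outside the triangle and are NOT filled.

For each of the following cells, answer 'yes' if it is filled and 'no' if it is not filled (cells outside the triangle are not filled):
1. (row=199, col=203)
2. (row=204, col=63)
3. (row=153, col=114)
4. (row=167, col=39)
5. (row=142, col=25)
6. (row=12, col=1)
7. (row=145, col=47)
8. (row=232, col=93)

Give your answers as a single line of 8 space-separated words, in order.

(199,203): col outside [0, 199] -> not filled
(204,63): row=0b11001100, col=0b111111, row AND col = 0b1100 = 12; 12 != 63 -> empty
(153,114): row=0b10011001, col=0b1110010, row AND col = 0b10000 = 16; 16 != 114 -> empty
(167,39): row=0b10100111, col=0b100111, row AND col = 0b100111 = 39; 39 == 39 -> filled
(142,25): row=0b10001110, col=0b11001, row AND col = 0b1000 = 8; 8 != 25 -> empty
(12,1): row=0b1100, col=0b1, row AND col = 0b0 = 0; 0 != 1 -> empty
(145,47): row=0b10010001, col=0b101111, row AND col = 0b1 = 1; 1 != 47 -> empty
(232,93): row=0b11101000, col=0b1011101, row AND col = 0b1001000 = 72; 72 != 93 -> empty

Answer: no no no yes no no no no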